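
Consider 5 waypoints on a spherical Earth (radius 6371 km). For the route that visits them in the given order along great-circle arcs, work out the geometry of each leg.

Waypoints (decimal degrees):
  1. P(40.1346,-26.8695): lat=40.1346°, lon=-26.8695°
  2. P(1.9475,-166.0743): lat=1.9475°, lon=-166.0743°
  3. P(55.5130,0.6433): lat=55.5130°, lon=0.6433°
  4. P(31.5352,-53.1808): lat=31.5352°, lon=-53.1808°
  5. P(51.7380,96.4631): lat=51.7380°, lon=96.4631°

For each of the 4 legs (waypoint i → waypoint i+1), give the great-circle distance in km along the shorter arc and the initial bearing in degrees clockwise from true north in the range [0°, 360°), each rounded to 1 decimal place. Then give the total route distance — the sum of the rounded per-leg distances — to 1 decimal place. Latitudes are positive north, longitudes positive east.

Leg 1: φ1=0.7004809, φ2=0.0339903, Δφ=-0.6664906, Δλ=-2.4295821 rad; a=sin²(Δφ/2)+cosφ1·cosφ2·sin²(Δλ/2)=0.7782746335; c=2·atan2(√a, √(1-a))=2.161022887; dist=6371·c=13767.877 ≈ 13767.9 km; running total=13767.9 km
Leg 1 bearing: y=sinΔλ·cosφ2=-0.65297980, x=cosφ1·sinφ2-sinφ1·cosφ2·cosΔλ=0.51368307; θ=atan2(y, x)=-51.8087° <0 so +360° → 308.1913° ≈ 308.2°
Leg 2: φ1=0.0339903, φ2=0.9688846, Δφ=0.9348943, Δλ=2.9097710 rad; a=sin²(Δφ/2)+cosφ1·cosφ2·sin²(Δλ/2)=0.7613715082; c=2·atan2(√a, √(1-a))=2.120861766; dist=6371·c=13512.010 ≈ 13512.0 km; running total=27279.9 km
Leg 2 bearing: y=sinΔλ·cosφ2=0.13008931, x=cosφ1·sinφ2-sinφ1·cosφ2·cosΔλ=0.84250609; θ=atan2(y, x)=8.7776° ≈ 8.8°
Leg 3: φ1=0.9688846, φ2=0.5503931, Δφ=-0.4184916, Δλ=-0.9394078 rad; a=sin²(Δφ/2)+cosφ1·cosφ2·sin²(Δλ/2)=0.1420171563; c=2·atan2(√a, √(1-a))=0.772789962; dist=6371·c=4923.445 ≈ 4923.4 km; running total=32203.3 km
Leg 3 bearing: y=sinΔλ·cosφ2=-0.68799928, x=cosφ1·sinφ2-sinφ1·cosφ2·cosΔλ=-0.11853320; θ=atan2(y, x)=-99.7753° <0 so +360° → 260.2247° ≈ 260.2°
Leg 4: φ1=0.5503931, φ2=0.9029984, Δφ=0.3526054, Δλ=2.6117788 rad; a=sin²(Δφ/2)+cosφ1·cosφ2·sin²(Δλ/2)=0.5223868580; c=2·atan2(√a, √(1-a))=1.615585016; dist=6371·c=10292.892 ≈ 10292.9 km; running total=42496.2 km
Leg 4 bearing: y=sinΔλ·cosφ2=0.31295633, x=cosφ1·sinφ2-sinφ1·cosφ2·cosΔλ=0.94871157; θ=atan2(y, x)=18.2564° ≈ 18.3°

Leg 1: dist=13767.9 km, bearing=308.2°
Leg 2: dist=13512.0 km, bearing=8.8°
Leg 3: dist=4923.4 km, bearing=260.2°
Leg 4: dist=10292.9 km, bearing=18.3°
Total: 42496.2 km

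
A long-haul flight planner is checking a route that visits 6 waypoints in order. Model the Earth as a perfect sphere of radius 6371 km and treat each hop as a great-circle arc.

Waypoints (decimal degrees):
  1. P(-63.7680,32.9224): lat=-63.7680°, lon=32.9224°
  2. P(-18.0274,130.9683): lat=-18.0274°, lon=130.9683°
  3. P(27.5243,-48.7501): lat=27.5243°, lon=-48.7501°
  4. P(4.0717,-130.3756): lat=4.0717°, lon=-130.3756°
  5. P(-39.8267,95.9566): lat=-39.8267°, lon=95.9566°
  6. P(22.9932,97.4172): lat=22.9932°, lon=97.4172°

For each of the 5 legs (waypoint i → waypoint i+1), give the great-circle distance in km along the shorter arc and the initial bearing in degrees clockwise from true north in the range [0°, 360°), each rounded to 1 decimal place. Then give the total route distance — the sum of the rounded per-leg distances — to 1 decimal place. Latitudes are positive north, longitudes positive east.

Leg 1: dist=8602.4 km, bearing=105.2°
Leg 2: dist=18958.7 km, bearing=358.5°
Leg 3: dist=8973.2 km, bearing=269.8°
Leg 4: dist=13905.9 km, bearing=222.7°
Leg 5: dist=6986.9 km, bearing=1.5°
Total: 57427.1 km

Leg 1: φ1=-1.1129616, φ2=-0.3146375, Δφ=0.7983241, Δλ=1.7112238 rad; a=sin²(Δφ/2)+cosφ1·cosφ2·sin²(Δλ/2)=0.3906146120; c=2·atan2(√a, √(1-a))=1.350241774; dist=6371·c=8602.390 ≈ 8602.4 km; running total=8602.4 km
Leg 1 bearing: y=sinΔλ·cosφ2=0.94154813, x=cosφ1·sinφ2-sinφ1·cosφ2·cosΔλ=-0.25617663; θ=atan2(y, x)=105.2206° ≈ 105.2°
Leg 2: φ1=-0.3146375, φ2=0.4803897, Δφ=0.7950271, Δλ=-3.1366778 rad; a=sin²(Δφ/2)+cosφ1·cosφ2·sin²(Δλ/2)=0.9931421725; c=2·atan2(√a, √(1-a))=2.975778762; dist=6371·c=18958.686 ≈ 18958.7 km; running total=27561.1 km
Leg 2 bearing: y=sinΔλ·cosφ2=-0.00435854, x=cosφ1·sinφ2-sinφ1·cosφ2·cosΔλ=0.16499756; θ=atan2(y, x)=-1.5132° <0 so +360° → 358.4868° ≈ 358.5°
Leg 3: φ1=0.4803897, φ2=0.0710646, Δφ=-0.4093251, Δλ=-1.4246337 rad; a=sin²(Δφ/2)+cosφ1·cosφ2·sin²(Δλ/2)=0.4191773947; c=2·atan2(√a, √(1-a))=1.408438765; dist=6371·c=8973.163 ≈ 8973.2 km; running total=36534.3 km
Leg 3 bearing: y=sinΔλ·cosφ2=-0.98684014, x=cosφ1·sinφ2-sinφ1·cosφ2·cosΔλ=-0.00416714; θ=atan2(y, x)=-90.2419° <0 so +360° → 269.7581° ≈ 269.8°
Leg 4: φ1=0.0710646, φ2=-0.6951070, Δφ=-0.7661716, Δλ=3.9502421 rad; a=sin²(Δφ/2)+cosφ1·cosφ2·sin²(Δλ/2)=0.7872065710; c=2·atan2(√a, √(1-a))=2.182683360; dist=6371·c=13905.876 ≈ 13905.9 km; running total=50440.2 km
Leg 4 bearing: y=sinΔλ·cosφ2=-0.55552613, x=cosφ1·sinφ2-sinφ1·cosφ2·cosΔλ=-0.60119902; θ=atan2(y, x)=-137.2611° <0 so +360° → 222.7389° ≈ 222.7°
Leg 5: φ1=-0.6951070, φ2=0.4013070, Δφ=1.0964141, Δλ=0.0254923 rad; a=sin²(Δφ/2)+cosφ1·cosφ2·sin²(Δλ/2)=0.2717203575; c=2·atan2(√a, √(1-a))=1.096672289; dist=6371·c=6986.899 ≈ 6986.9 km; running total=57427.1 km
Leg 5 bearing: y=sinΔλ·cosφ2=0.02346441, x=cosφ1·sinφ2-sinφ1·cosφ2·cosΔλ=0.88938352; θ=atan2(y, x)=1.5113° ≈ 1.5°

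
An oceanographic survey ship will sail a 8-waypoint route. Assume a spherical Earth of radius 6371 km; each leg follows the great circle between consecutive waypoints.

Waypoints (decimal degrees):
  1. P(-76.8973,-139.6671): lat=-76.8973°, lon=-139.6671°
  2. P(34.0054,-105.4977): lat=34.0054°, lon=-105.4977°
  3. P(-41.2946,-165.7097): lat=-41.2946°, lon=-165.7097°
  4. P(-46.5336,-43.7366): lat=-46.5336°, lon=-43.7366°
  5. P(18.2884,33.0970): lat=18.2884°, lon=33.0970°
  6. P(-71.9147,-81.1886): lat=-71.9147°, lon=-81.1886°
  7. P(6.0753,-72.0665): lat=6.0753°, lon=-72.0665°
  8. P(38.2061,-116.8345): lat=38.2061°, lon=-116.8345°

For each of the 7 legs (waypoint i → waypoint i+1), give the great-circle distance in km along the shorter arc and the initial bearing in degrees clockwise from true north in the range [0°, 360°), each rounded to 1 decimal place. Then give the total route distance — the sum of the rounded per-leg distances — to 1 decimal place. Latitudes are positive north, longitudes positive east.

Leg 1: dist=12554.6 km, bearing=30.4°
Leg 2: dist=10387.9 km, bearing=220.8°
Leg 3: dist=8690.4 km, bearing=143.4°
Leg 4: dist=10511.2 km, bearing=68.0°
Leg 5: dist=12765.7 km, bearing=198.2°
Leg 6: dist=8697.5 km, bearing=9.3°
Leg 7: dist=5745.3 km, bearing=315.1°
Total: 69352.6 km

Leg 1: φ1=-1.3421111, φ2=0.5935062, Δφ=1.9356173, Δλ=0.5963685 rad; a=sin²(Δφ/2)+cosφ1·cosφ2·sin²(Δλ/2)=0.6946110635; c=2·atan2(√a, √(1-a))=1.970583305; dist=6371·c=12554.586 ≈ 12554.6 km; running total=12554.6 km
Leg 1 bearing: y=sinΔλ·cosφ2=0.46559237, x=cosφ1·sinφ2-sinφ1·cosφ2·cosΔλ=0.79481437; θ=atan2(y, x)=30.3612° ≈ 30.4°
Leg 2: φ1=0.5935062, φ2=-0.7207267, Δφ=-1.3142329, Δλ=-1.0508976 rad; a=sin²(Δφ/2)+cosφ1·cosφ2·sin²(Δλ/2)=0.5298295361; c=2·atan2(√a, √(1-a))=1.630490846; dist=6371·c=10387.857 ≈ 10387.9 km; running total=22942.5 km
Leg 2 bearing: y=sinΔλ·cosφ2=-0.65205322, x=cosφ1·sinφ2-sinφ1·cosφ2·cosΔλ=-0.75582232; θ=atan2(y, x)=-139.2154° <0 so +360° → 220.7846° ≈ 220.8°
Leg 3: φ1=-0.7207267, φ2=-0.8121645, Δφ=-0.0914378, Δλ=2.1288322 rad; a=sin²(Δφ/2)+cosφ1·cosφ2·sin²(Δλ/2)=0.3973622989; c=2·atan2(√a, √(1-a))=1.364051233; dist=6371·c=8690.370 ≈ 8690.4 km; running total=31632.9 km
Leg 3 bearing: y=sinΔλ·cosφ2=0.58356803, x=cosφ1·sinφ2-sinφ1·cosφ2·cosΔλ=-0.78569101; θ=atan2(y, x)=143.3971° ≈ 143.4°
Leg 4: φ1=-0.8121645, φ2=0.3191928, Δφ=1.1313573, Δλ=1.3409993 rad; a=sin²(Δφ/2)+cosφ1·cosφ2·sin²(Δλ/2)=0.5394838770; c=2·atan2(√a, √(1-a))=1.649846385; dist=6371·c=10511.171 ≈ 10511.2 km; running total=42144.1 km
Leg 4 bearing: y=sinΔλ·cosφ2=0.92452948, x=cosφ1·sinφ2-sinφ1·cosφ2·cosΔλ=0.37283957; θ=atan2(y, x)=68.0370° ≈ 68.0°
Leg 5: φ1=0.3191928, φ2=-1.2551483, Δφ=-1.5743411, Δλ=-1.9946600 rad; a=sin²(Δφ/2)+cosφ1·cosφ2·sin²(Δλ/2)=0.7097621715; c=2·atan2(√a, √(1-a))=2.003717584; dist=6371·c=12765.685 ≈ 12765.7 km; running total=54909.8 km
Leg 5 bearing: y=sinΔλ·cosφ2=-0.28296134, x=cosφ1·sinφ2-sinφ1·cosφ2·cosΔλ=-0.86251505; θ=atan2(y, x)=-161.8371° <0 so +360° → 198.1629° ≈ 198.2°
Leg 6: φ1=-1.2551483, φ2=0.1060340, Δφ=1.3611823, Δλ=0.1592107 rad; a=sin²(Δφ/2)+cosφ1·cosφ2·sin²(Δλ/2)=0.3979108338; c=2·atan2(√a, √(1-a))=1.365172043; dist=6371·c=8697.511 ≈ 8697.5 km; running total=63607.3 km
Leg 6 bearing: y=sinΔλ·cosφ2=0.15764851, x=cosφ1·sinφ2-sinφ1·cosφ2·cosΔλ=0.96615638; θ=atan2(y, x)=9.2673° ≈ 9.3°
Leg 7: φ1=0.1060340, φ2=0.6668222, Δφ=0.5607883, Δλ=-0.7813490 rad; a=sin²(Δφ/2)+cosφ1·cosφ2·sin²(Δλ/2)=0.1898957077; c=2·atan2(√a, √(1-a))=0.901787748; dist=6371·c=5745.290 ≈ 5745.3 km; running total=69352.6 km
Leg 7 bearing: y=sinΔλ·cosφ2=-0.55338376, x=cosφ1·sinφ2-sinφ1·cosφ2·cosΔλ=0.55597457; θ=atan2(y, x)=-44.8662° <0 so +360° → 315.1338° ≈ 315.1°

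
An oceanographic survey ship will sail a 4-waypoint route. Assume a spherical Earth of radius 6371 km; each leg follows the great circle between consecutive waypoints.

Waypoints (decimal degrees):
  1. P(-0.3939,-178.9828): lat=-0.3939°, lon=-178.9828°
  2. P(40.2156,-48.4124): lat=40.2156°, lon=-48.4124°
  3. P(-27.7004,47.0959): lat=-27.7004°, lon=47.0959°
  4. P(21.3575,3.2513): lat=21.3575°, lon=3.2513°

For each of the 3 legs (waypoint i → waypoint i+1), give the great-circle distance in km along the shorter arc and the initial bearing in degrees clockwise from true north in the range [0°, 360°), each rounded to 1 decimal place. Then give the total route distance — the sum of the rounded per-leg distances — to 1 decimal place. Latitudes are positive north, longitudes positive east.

Leg 1: dist=13351.3 km, bearing=42.1°
Leg 2: dist=12388.2 km, bearing=108.8°
Leg 3: dist=7208.0 km, bearing=314.5°
Total: 32947.5 km

Leg 1: φ1=-0.0068749, φ2=0.7018946, Δφ=0.7087695, Δλ=2.2788834 rad; a=sin²(Δφ/2)+cosφ1·cosφ2·sin²(Δλ/2)=0.7505359315; c=2·atan2(√a, √(1-a))=2.095633226; dist=6371·c=13351.279 ≈ 13351.3 km; running total=13351.3 km
Leg 1 bearing: y=sinΔλ·cosφ2=0.58005161, x=cosφ1·sinφ2-sinφ1·cosφ2·cosΔλ=0.64223603; θ=atan2(y, x)=42.0876° ≈ 42.1°
Leg 2: φ1=0.7018946, φ2=-0.4834632, Δφ=-1.1853578, Δλ=1.6669343 rad; a=sin²(Δφ/2)+cosφ1·cosφ2·sin²(Δλ/2)=0.6825177593; c=2·atan2(√a, √(1-a))=1.944467281; dist=6371·c=12388.201 ≈ 12388.2 km; running total=25739.5 km
Leg 2 bearing: y=sinΔλ·cosφ2=0.88130192, x=cosφ1·sinφ2-sinφ1·cosφ2·cosΔλ=-0.30009332; θ=atan2(y, x)=108.8043° ≈ 108.8°
Leg 3: φ1=-0.4834632, φ2=0.3727587, Δφ=0.8562219, Δλ=-0.7652326 rad; a=sin²(Δφ/2)+cosφ1·cosφ2·sin²(Δλ/2)=0.2872906981; c=2·atan2(√a, √(1-a))=1.131371944; dist=6371·c=7207.971 ≈ 7208.0 km; running total=32947.5 km
Leg 3 bearing: y=sinΔλ·cosφ2=-0.64513413, x=cosφ1·sinφ2-sinφ1·cosφ2·cosΔλ=0.63468178; θ=atan2(y, x)=-45.4679° <0 so +360° → 314.5321° ≈ 314.5°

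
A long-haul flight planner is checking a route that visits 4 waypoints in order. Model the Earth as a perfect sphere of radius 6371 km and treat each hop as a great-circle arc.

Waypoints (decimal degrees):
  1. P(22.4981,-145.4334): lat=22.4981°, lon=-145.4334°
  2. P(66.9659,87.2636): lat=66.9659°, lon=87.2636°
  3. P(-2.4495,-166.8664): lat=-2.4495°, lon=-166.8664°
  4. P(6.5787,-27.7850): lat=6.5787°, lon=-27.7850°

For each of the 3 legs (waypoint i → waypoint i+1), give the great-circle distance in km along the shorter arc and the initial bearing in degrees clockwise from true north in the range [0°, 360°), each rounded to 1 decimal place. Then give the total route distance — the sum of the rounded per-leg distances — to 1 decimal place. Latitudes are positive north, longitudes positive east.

Leg 1: φ1=0.3926659, φ2=1.1687754, Δφ=0.7761095, Δλ=4.0613288 rad; a=sin²(Δφ/2)+cosφ1·cosφ2·sin²(Δλ/2)=0.4334674371; c=2·atan2(√a, √(1-a))=1.437335356; dist=6371·c=9157.264 ≈ 9157.3 km; running total=9157.3 km
Leg 1 bearing: y=sinΔλ·cosφ2=-0.31123958, x=cosφ1·sinφ2-sinφ1·cosφ2·cosΔλ=0.94096950; θ=atan2(y, x)=-18.3024° <0 so +360° → 341.6976° ≈ 341.7°
Leg 2: φ1=1.1687754, φ2=-0.0427518, Δφ=-1.2115273, Δλ=-4.4354052 rad; a=sin²(Δφ/2)+cosφ1·cosφ2·sin²(Δλ/2)=0.5731154957; c=2·atan2(√a, √(1-a))=1.717553553; dist=6371·c=10942.534 ≈ 10942.5 km; running total=20099.8 km
Leg 2 bearing: y=sinΔλ·cosφ2=0.96100573, x=cosφ1·sinφ2-sinφ1·cosφ2·cosΔλ=0.23470085; θ=atan2(y, x)=76.2756° ≈ 76.3°
Leg 3: φ1=-0.0427518, φ2=0.1148200, Δφ=0.1575718, Δλ=2.4274284 rad; a=sin²(Δφ/2)+cosφ1·cosφ2·sin²(Δλ/2)=0.8774379512; c=2·atan2(√a, √(1-a))=2.426261214; dist=6371·c=15457.710 ≈ 15457.7 km; running total=35557.5 km
Leg 3 bearing: y=sinΔλ·cosφ2=0.65067335, x=cosφ1·sinφ2-sinφ1·cosφ2·cosΔλ=0.08238062; θ=atan2(y, x)=82.7843° ≈ 82.8°

Leg 1: dist=9157.3 km, bearing=341.7°
Leg 2: dist=10942.5 km, bearing=76.3°
Leg 3: dist=15457.7 km, bearing=82.8°
Total: 35557.5 km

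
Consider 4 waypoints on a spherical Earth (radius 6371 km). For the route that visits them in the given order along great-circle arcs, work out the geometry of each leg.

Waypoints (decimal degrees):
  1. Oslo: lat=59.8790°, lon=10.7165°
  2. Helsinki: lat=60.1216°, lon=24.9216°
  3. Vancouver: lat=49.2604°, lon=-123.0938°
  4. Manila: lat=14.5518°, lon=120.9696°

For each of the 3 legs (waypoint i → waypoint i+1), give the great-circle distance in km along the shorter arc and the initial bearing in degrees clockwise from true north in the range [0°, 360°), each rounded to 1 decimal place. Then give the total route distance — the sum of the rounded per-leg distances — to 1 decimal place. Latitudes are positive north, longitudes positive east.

Leg 1: φ1=1.0450857, φ2=1.0493199, Δφ=0.0042342, Δλ=0.2479258 rad; a=sin²(Δφ/2)+cosφ1·cosφ2·sin²(Δλ/2)=0.0038264053; c=2·atan2(√a, √(1-a))=0.123794924; dist=6371·c=788.697 ≈ 788.7 km; running total=788.7 km
Leg 1 bearing: y=sinΔλ·cosφ2=0.12224553, x=cosφ1·sinφ2-sinφ1·cosφ2·cosΔλ=0.01740935; θ=atan2(y, x)=81.8948° ≈ 81.9°
Leg 2: φ1=1.0493199, φ2=0.8597562, Δφ=-0.1895637, Δλ=-2.5833561 rad; a=sin²(Δφ/2)+cosφ1·cosφ2·sin²(Δλ/2)=0.3093901433; c=2·atan2(√a, √(1-a))=1.179681044; dist=6371·c=7515.748 ≈ 7515.7 km; running total=8304.4 km
Leg 2 bearing: y=sinΔλ·cosφ2=-0.34568832, x=cosφ1·sinφ2-sinφ1·cosφ2·cosΔλ=0.85742120; θ=atan2(y, x)=-21.9579° <0 so +360° → 338.0421° ≈ 338.0°
Leg 3: φ1=0.8597562, φ2=0.2539768, Δφ=-0.6057793, Δλ=4.2597099 rad; a=sin²(Δφ/2)+cosφ1·cosφ2·sin²(Δλ/2)=0.5429564532; c=2·atan2(√a, √(1-a))=1.656815273; dist=6371·c=10555.570 ≈ 10555.6 km; running total=18860.0 km
Leg 3 bearing: y=sinΔλ·cosφ2=-0.87043051, x=cosφ1·sinφ2-sinφ1·cosφ2·cosΔλ=0.48473674; θ=atan2(y, x)=-60.8869° <0 so +360° → 299.1131° ≈ 299.1°

Leg 1: dist=788.7 km, bearing=81.9°
Leg 2: dist=7515.7 km, bearing=338.0°
Leg 3: dist=10555.6 km, bearing=299.1°
Total: 18860.0 km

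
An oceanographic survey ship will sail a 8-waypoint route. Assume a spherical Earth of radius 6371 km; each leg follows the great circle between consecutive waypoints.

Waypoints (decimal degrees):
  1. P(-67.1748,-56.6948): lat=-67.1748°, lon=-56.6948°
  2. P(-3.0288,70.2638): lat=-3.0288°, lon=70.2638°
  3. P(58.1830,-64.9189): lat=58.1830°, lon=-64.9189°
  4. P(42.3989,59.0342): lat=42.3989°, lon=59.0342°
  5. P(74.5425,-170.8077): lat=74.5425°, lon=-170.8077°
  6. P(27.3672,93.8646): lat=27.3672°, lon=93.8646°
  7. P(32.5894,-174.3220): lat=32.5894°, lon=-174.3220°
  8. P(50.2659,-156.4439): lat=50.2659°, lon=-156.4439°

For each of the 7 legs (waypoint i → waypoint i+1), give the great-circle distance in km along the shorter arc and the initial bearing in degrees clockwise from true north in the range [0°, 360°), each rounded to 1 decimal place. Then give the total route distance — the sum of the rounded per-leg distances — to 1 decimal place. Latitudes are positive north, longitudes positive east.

Leg 1: φ1=-1.1724214, φ2=-0.0528625, Δφ=1.1195589, Δλ=2.2158456 rad; a=sin²(Δφ/2)+cosφ1·cosφ2·sin²(Δλ/2)=0.5921033260; c=2·atan2(√a, √(1-a))=1.756060968; dist=6371·c=11187.864 ≈ 11187.9 km; running total=11187.9 km
Leg 1 bearing: y=sinΔλ·cosφ2=0.79795393, x=cosφ1·sinφ2-sinφ1·cosφ2·cosΔλ=-0.57387928; θ=atan2(y, x)=125.7233° ≈ 125.7°
Leg 2: φ1=-0.0528625, φ2=1.0154849, Δφ=1.0683475, Δλ=-2.3593832 rad; a=sin²(Δφ/2)+cosφ1·cosφ2·sin²(Δλ/2)=0.7091775129; c=2·atan2(√a, √(1-a))=2.002429810; dist=6371·c=12757.480 ≈ 12757.5 km; running total=23945.4 km
Leg 2 bearing: y=sinΔλ·cosφ2=-0.37160169, x=cosφ1·sinφ2-sinφ1·cosφ2·cosΔλ=0.82878903; θ=atan2(y, x)=-24.1499° <0 so +360° → 335.8501° ≈ 335.9°
Leg 3: φ1=1.0154849, φ2=0.7400004, Δφ=-0.2754845, Δλ=2.1633897 rad; a=sin²(Δφ/2)+cosφ1·cosφ2·sin²(Δλ/2)=0.3222385404; c=2·atan2(√a, √(1-a))=1.207322848; dist=6371·c=7691.854 ≈ 7691.9 km; running total=31637.3 km
Leg 3 bearing: y=sinΔλ·cosφ2=0.61255577, x=cosφ1·sinφ2-sinφ1·cosφ2·cosΔλ=0.70595955; θ=atan2(y, x)=40.9479° ≈ 40.9°
Leg 4: φ1=0.7400004, φ2=1.3010121, Δφ=0.5610117, Δλ=-4.0114979 rad; a=sin²(Δφ/2)+cosφ1·cosφ2·sin²(Δλ/2)=0.2385151678; c=2·atan2(√a, √(1-a))=1.020465000; dist=6371·c=6501.383 ≈ 6501.4 km; running total=38138.7 km
Leg 4 bearing: y=sinΔλ·cosφ2=0.20369535, x=cosφ1·sinφ2-sinφ1·cosφ2·cosΔλ=0.82765387; θ=atan2(y, x)=13.8264° ≈ 13.8°
Leg 5: φ1=1.3010121, φ2=0.4776477, Δφ=-0.8233643, Δλ=4.6194031 rad; a=sin²(Δφ/2)+cosφ1·cosφ2·sin²(Δλ/2)=0.2894568972; c=2·atan2(√a, √(1-a))=1.136153786; dist=6371·c=7238.436 ≈ 7238.4 km; running total=45377.1 km
Leg 5 bearing: y=sinΔλ·cosφ2=-0.88424212, x=cosφ1·sinφ2-sinφ1·cosφ2·cosΔλ=0.20199573; θ=atan2(y, x)=-77.1322° <0 so +360° → 282.8678° ≈ 282.9°
Leg 6: φ1=0.4776477, φ2=0.5687923, Δφ=0.0911446, Δλ=-4.6807392 rad; a=sin²(Δφ/2)+cosφ1·cosφ2·sin²(Δλ/2)=0.3880407049; c=2·atan2(√a, √(1-a))=1.344963017; dist=6371·c=8568.759 ≈ 8568.8 km; running total=53945.9 km
Leg 6 bearing: y=sinΔλ·cosφ2=0.84213010, x=cosφ1·sinφ2-sinφ1·cosφ2·cosΔλ=0.49058879; θ=atan2(y, x)=59.7768° ≈ 59.8°
Leg 7: φ1=0.5687923, φ2=0.8773055, Δφ=0.3085131, Δλ=0.3120317 rad; a=sin²(Δφ/2)+cosφ1·cosφ2·sin²(Δλ/2)=0.0366104958; c=2·atan2(√a, √(1-a))=0.385051717; dist=6371·c=2453.164 ≈ 2453.2 km; running total=56399.1 km
Leg 7 bearing: y=sinΔλ·cosφ2=0.19623771, x=cosφ1·sinφ2-sinφ1·cosφ2·cosΔλ=0.32026775; θ=atan2(y, x)=31.4971° ≈ 31.5°

Leg 1: dist=11187.9 km, bearing=125.7°
Leg 2: dist=12757.5 km, bearing=335.9°
Leg 3: dist=7691.9 km, bearing=40.9°
Leg 4: dist=6501.4 km, bearing=13.8°
Leg 5: dist=7238.4 km, bearing=282.9°
Leg 6: dist=8568.8 km, bearing=59.8°
Leg 7: dist=2453.2 km, bearing=31.5°
Total: 56399.1 km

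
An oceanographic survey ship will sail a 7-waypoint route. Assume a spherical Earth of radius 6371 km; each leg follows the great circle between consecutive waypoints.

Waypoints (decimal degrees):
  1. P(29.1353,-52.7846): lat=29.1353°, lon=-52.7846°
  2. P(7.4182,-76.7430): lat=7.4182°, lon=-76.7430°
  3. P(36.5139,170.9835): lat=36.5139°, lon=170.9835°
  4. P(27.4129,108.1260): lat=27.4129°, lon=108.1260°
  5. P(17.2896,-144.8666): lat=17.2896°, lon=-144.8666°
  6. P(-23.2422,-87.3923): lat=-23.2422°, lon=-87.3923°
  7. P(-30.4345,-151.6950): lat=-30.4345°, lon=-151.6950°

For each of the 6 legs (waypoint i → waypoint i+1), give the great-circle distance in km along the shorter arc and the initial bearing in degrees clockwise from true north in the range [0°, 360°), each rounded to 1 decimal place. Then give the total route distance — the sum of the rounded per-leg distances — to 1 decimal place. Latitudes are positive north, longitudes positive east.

Leg 1: φ1=0.5085069, φ2=0.1294720, Δφ=-0.3790349, Δλ=-0.4181530 rad; a=sin²(Δφ/2)+cosφ1·cosφ2·sin²(Δλ/2)=0.0728029240; c=2·atan2(√a, √(1-a))=0.546412539; dist=6371·c=3481.194 ≈ 3481.2 km; running total=3481.2 km
Leg 1 bearing: y=sinΔλ·cosφ2=-0.40267450, x=cosφ1·sinφ2-sinφ1·cosφ2·cosΔλ=-0.32842637; θ=atan2(y, x)=-129.2011° <0 so +360° → 230.7989° ≈ 230.8°
Leg 2: φ1=0.1294720, φ2=0.6372878, Δφ=0.5078158, Δλ=4.3236431 rad; a=sin²(Δφ/2)+cosφ1·cosφ2·sin²(Δλ/2)=0.6126284617; c=2·atan2(√a, √(1-a))=1.798003056; dist=6371·c=11455.077 ≈ 11455.1 km; running total=14936.3 km
Leg 2 bearing: y=sinΔλ·cosφ2=-0.74374362, x=cosφ1·sinφ2-sinφ1·cosφ2·cosΔλ=0.62936853; θ=atan2(y, x)=-49.7615° <0 so +360° → 310.2385° ≈ 310.2°
Leg 3: φ1=0.6372878, φ2=0.4784454, Δφ=-0.1588424, Δλ=-1.0970703 rad; a=sin²(Δφ/2)+cosφ1·cosφ2·sin²(Δλ/2)=0.2002838032; c=2·atan2(√a, √(1-a))=0.928004537; dist=6371·c=5912.317 ≈ 5912.3 km; running total=20848.6 km
Leg 3 bearing: y=sinΔλ·cosφ2=-0.78995218, x=cosφ1·sinφ2-sinφ1·cosφ2·cosΔλ=0.12905949; θ=atan2(y, x)=-80.7212° <0 so +360° → 279.2788° ≈ 279.3°
Leg 4: φ1=0.4784454, φ2=0.3017604, Δφ=-0.1766849, Δλ=-4.4155539 rad; a=sin²(Δφ/2)+cosφ1·cosφ2·sin²(Δλ/2)=0.5555437623; c=2·atan2(√a, √(1-a))=1.682113608; dist=6371·c=10716.746 ≈ 10716.7 km; running total=31565.3 km
Leg 4 bearing: y=sinΔλ·cosφ2=0.91305784, x=cosφ1·sinφ2-sinφ1·cosφ2·cosΔλ=0.39240916; θ=atan2(y, x)=66.7432° ≈ 66.7°
Leg 5: φ1=0.3017604, φ2=-0.4056529, Δφ=-0.7074134, Δλ=1.0031158 rad; a=sin²(Δφ/2)+cosφ1·cosφ2·sin²(Δλ/2)=0.3227810852; c=2·atan2(√a, √(1-a))=1.208483529; dist=6371·c=7699.249 ≈ 7699.2 km; running total=39264.5 km
Leg 5 bearing: y=sinΔλ·cosφ2=0.77472444, x=cosφ1·sinφ2-sinφ1·cosφ2·cosΔλ=-0.52361806; θ=atan2(y, x)=124.0538° ≈ 124.1°
Leg 6: φ1=-0.4056529, φ2=-0.5311822, Δφ=-0.1255293, Δλ=-1.1222938 rad; a=sin²(Δφ/2)+cosφ1·cosφ2·sin²(Δλ/2)=0.2282889405; c=2·atan2(√a, √(1-a))=0.996287997; dist=6371·c=6347.351 ≈ 6347.4 km; running total=45611.9 km
Leg 6 bearing: y=sinΔλ·cosφ2=-0.77693417, x=cosφ1·sinφ2-sinφ1·cosφ2·cosΔλ=-0.31790832; θ=atan2(y, x)=-112.2535° <0 so +360° → 247.7465° ≈ 247.7°

Leg 1: dist=3481.2 km, bearing=230.8°
Leg 2: dist=11455.1 km, bearing=310.2°
Leg 3: dist=5912.3 km, bearing=279.3°
Leg 4: dist=10716.7 km, bearing=66.7°
Leg 5: dist=7699.2 km, bearing=124.1°
Leg 6: dist=6347.4 km, bearing=247.7°
Total: 45611.9 km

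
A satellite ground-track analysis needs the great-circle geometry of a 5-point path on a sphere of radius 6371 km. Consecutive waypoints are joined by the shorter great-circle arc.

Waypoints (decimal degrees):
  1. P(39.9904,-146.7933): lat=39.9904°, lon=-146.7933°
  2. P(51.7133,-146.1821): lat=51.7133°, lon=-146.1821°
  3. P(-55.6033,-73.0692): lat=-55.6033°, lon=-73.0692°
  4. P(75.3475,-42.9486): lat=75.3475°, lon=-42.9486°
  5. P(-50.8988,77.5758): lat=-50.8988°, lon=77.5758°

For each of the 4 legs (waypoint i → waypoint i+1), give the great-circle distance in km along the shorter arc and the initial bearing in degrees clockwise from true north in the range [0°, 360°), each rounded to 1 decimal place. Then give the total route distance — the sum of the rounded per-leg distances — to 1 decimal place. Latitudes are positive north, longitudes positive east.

Leg 1: φ1=0.6979641, φ2=0.9025674, Δφ=0.2046032, Δλ=0.0106675 rad; a=sin²(Δφ/2)+cosφ1·cosφ2·sin²(Δλ/2)=0.0104426634; c=2·atan2(√a, √(1-a))=0.204736094; dist=6371·c=1304.374 ≈ 1304.4 km; running total=1304.4 km
Leg 1 bearing: y=sinΔλ·cosφ2=0.00660939, x=cosφ1·sinφ2-sinφ1·cosφ2·cosΔλ=0.20320131; θ=atan2(y, x)=1.8630° ≈ 1.9°
Leg 2: φ1=0.9025674, φ2=-0.9704607, Δφ=-1.8730280, Δλ=1.2760608 rad; a=sin²(Δφ/2)+cosφ1·cosφ2·sin²(Δλ/2)=0.7729984772; c=2·atan2(√a, √(1-a))=2.148374966; dist=6371·c=13687.297 ≈ 13687.3 km; running total=14991.7 km
Leg 2 bearing: y=sinΔλ·cosφ2=0.54055959, x=cosφ1·sinφ2-sinφ1·cosφ2·cosΔλ=-0.64006457; θ=atan2(y, x)=139.8176° ≈ 139.8°
Leg 3: φ1=-0.9704607, φ2=1.3150620, Δφ=2.2855226, Δλ=0.5257036 rad; a=sin²(Δφ/2)+cosφ1·cosφ2·sin²(Δλ/2)=0.8373531597; c=2·atan2(√a, √(1-a))=2.311363062; dist=6371·c=14725.694 ≈ 14725.7 km; running total=29717.4 km
Leg 3 bearing: y=sinΔλ·cosφ2=0.12693881, x=cosφ1·sinφ2-sinφ1·cosφ2·cosΔλ=0.72708866; θ=atan2(y, x)=9.9032° ≈ 9.9°
Leg 4: φ1=1.3150620, φ2=-0.8883516, Δφ=-2.2034136, Δλ=2.1035476 rad; a=sin²(Δφ/2)+cosφ1·cosφ2·sin²(Δλ/2)=0.9159123636; c=2·atan2(√a, √(1-a))=2.553183527; dist=6371·c=16266.332 ≈ 16266.3 km; running total=45983.7 km
Leg 4 bearing: y=sinΔλ·cosφ2=0.54328630, x=cosφ1·sinφ2-sinφ1·cosφ2·cosΔλ=0.11361169; θ=atan2(y, x)=78.1886° ≈ 78.2°

Leg 1: dist=1304.4 km, bearing=1.9°
Leg 2: dist=13687.3 km, bearing=139.8°
Leg 3: dist=14725.7 km, bearing=9.9°
Leg 4: dist=16266.3 km, bearing=78.2°
Total: 45983.7 km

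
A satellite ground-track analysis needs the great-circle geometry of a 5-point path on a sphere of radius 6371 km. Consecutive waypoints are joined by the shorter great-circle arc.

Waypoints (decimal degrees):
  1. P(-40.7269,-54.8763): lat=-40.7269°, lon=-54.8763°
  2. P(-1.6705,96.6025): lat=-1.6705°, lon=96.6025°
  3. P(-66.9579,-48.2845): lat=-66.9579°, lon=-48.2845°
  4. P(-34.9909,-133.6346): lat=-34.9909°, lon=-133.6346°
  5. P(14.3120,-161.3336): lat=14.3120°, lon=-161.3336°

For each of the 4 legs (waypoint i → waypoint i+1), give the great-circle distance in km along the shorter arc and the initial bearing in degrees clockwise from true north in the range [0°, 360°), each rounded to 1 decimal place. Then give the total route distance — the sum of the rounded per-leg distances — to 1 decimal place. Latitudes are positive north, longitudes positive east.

Leg 1: dist=14486.7 km, bearing=141.3°
Leg 2: dist=11903.5 km, bearing=193.6°
Leg 3: dist=6269.1 km, bearing=258.7°
Leg 4: dist=6212.3 km, bearing=327.0°
Total: 38871.6 km

Leg 1: φ1=-0.7108185, φ2=-0.0291557, Δφ=0.6816628, Δλ=2.6438038 rad; a=sin²(Δφ/2)+cosφ1·cosφ2·sin²(Δλ/2)=0.8232776930; c=2·atan2(√a, √(1-a))=2.273856722; dist=6371·c=14486.741 ≈ 14486.7 km; running total=14486.7 km
Leg 1 bearing: y=sinΔλ·cosφ2=0.47728097, x=cosφ1·sinφ2-sinφ1·cosφ2·cosΔλ=-0.59512100; θ=atan2(y, x)=141.2707° ≈ 141.3°
Leg 2: φ1=-0.0291557, φ2=-1.1686358, Δφ=-1.1394801, Δλ=-2.5287552 rad; a=sin²(Δφ/2)+cosφ1·cosφ2·sin²(Δλ/2)=0.6466084467; c=2·atan2(√a, √(1-a))=1.868386226; dist=6371·c=11903.489 ≈ 11903.5 km; running total=26390.2 km
Leg 2 bearing: y=sinΔλ·cosφ2=-0.22513396, x=cosφ1·sinφ2-sinφ1·cosφ2·cosΔλ=-0.92916013; θ=atan2(y, x)=-166.3798° <0 so +360° → 193.6202° ≈ 193.6°
Leg 3: φ1=-1.1686358, φ2=-0.6107064, Δφ=0.5579294, Δλ=-1.4896403 rad; a=sin²(Δφ/2)+cosφ1·cosφ2·sin²(Δλ/2)=0.2231549415; c=2·atan2(√a, √(1-a))=0.984007197; dist=6371·c=6269.110 ≈ 6269.1 km; running total=32659.3 km
Leg 3 bearing: y=sinΔλ·cosφ2=-0.81654672, x=cosφ1·sinφ2-sinφ1·cosφ2·cosΔλ=-0.16333619; θ=atan2(y, x)=-101.3117° <0 so +360° → 258.6883° ≈ 258.7°
Leg 4: φ1=-0.6107064, φ2=0.2497915, Δφ=0.8604979, Δλ=-0.4834387 rad; a=sin²(Δφ/2)+cosφ1·cosφ2·sin²(Δλ/2)=0.2194550137; c=2·atan2(√a, √(1-a))=0.975094332; dist=6371·c=6212.326 ≈ 6212.3 km; running total=38871.6 km
Leg 4 bearing: y=sinΔλ·cosφ2=-0.45040022, x=cosφ1·sinφ2-sinφ1·cosφ2·cosΔλ=0.69449095; θ=atan2(y, x)=-32.9647° <0 so +360° → 327.0353° ≈ 327.0°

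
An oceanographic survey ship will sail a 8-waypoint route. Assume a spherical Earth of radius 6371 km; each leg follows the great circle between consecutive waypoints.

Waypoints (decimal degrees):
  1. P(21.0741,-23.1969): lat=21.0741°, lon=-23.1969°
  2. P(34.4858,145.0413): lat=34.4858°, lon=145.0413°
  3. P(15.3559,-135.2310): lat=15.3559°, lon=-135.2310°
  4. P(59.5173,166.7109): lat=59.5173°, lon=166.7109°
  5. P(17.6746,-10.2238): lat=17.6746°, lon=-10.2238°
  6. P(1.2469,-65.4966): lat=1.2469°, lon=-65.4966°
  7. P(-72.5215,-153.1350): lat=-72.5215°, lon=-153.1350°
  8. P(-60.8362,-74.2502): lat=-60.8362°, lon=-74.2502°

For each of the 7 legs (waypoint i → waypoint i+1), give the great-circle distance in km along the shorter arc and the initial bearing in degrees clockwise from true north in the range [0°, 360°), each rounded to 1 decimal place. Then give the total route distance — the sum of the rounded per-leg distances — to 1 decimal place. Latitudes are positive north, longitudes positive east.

Leg 1: φ1=0.3678124, φ2=0.6018908, Δφ=0.2340783, Δλ=2.9363105 rad; a=sin²(Δφ/2)+cosφ1·cosφ2·sin²(Δλ/2)=0.7746975895; c=2·atan2(√a, √(1-a))=2.152436543; dist=6371·c=13713.173 ≈ 13713.2 km; running total=13713.2 km
Leg 1 bearing: y=sinΔλ·cosφ2=0.16802128, x=cosφ1·sinφ2-sinφ1·cosφ2·cosΔλ=0.81849483; θ=atan2(y, x)=11.6006° ≈ 11.6°
Leg 2: φ1=0.6018908, φ2=0.2680110, Δφ=-0.3338797, Δλ=-4.8916744 rad; a=sin²(Δφ/2)+cosφ1·cosφ2·sin²(Δλ/2)=0.3541603867; c=2·atan2(√a, √(1-a))=1.274814393; dist=6371·c=8121.842 ≈ 8121.8 km; running total=21835.0 km
Leg 2 bearing: y=sinΔλ·cosφ2=0.94884311, x=cosφ1·sinφ2-sinφ1·cosφ2·cosΔλ=0.12091311; θ=atan2(y, x)=82.7378° ≈ 82.7°
Leg 3: φ1=0.2680110, φ2=1.0387728, Δφ=0.7707618, Δλ=5.2698803 rad; a=sin²(Δφ/2)+cosφ1·cosφ2·sin²(Δλ/2)=0.2564945859; c=2·atan2(√a, √(1-a))=1.062132323; dist=6371·c=6766.845 ≈ 6766.8 km; running total=28601.8 km
Leg 3 bearing: y=sinΔλ·cosφ2=-0.43046866, x=cosφ1·sinφ2-sinφ1·cosφ2·cosΔλ=0.75994551; θ=atan2(y, x)=-29.5292° <0 so +360° → 330.4708° ≈ 330.5°
Leg 4: φ1=1.0387728, φ2=0.3084800, Δφ=-0.7302929, Δλ=-3.0880931 rad; a=sin²(Δφ/2)+cosφ1·cosφ2·sin²(Δλ/2)=0.6104974101; c=2·atan2(√a, √(1-a))=1.793630720; dist=6371·c=11427.221 ≈ 11427.2 km; running total=40029.0 km
Leg 4 bearing: y=sinΔλ·cosφ2=-0.05094988, x=cosφ1·sinφ2-sinφ1·cosφ2·cosΔλ=0.97394322; θ=atan2(y, x)=-2.9946° <0 so +360° → 357.0054° ≈ 357.0°
Leg 5: φ1=0.3084800, φ2=0.0217625, Δφ=-0.2867175, Δλ=-0.9646923 rad; a=sin²(Δφ/2)+cosφ1·cosφ2·sin²(Δλ/2)=0.2253712782; c=2·atan2(√a, √(1-a))=0.989320943; dist=6371·c=6302.964 ≈ 6303.0 km; running total=46332.0 km
Leg 5 bearing: y=sinΔλ·cosφ2=-0.82167908, x=cosφ1·sinφ2-sinφ1·cosφ2·cosΔλ=-0.15218328; θ=atan2(y, x)=-100.4929° <0 so +360° → 259.5071° ≈ 259.5°
Leg 6: φ1=0.0217625, φ2=-1.2657390, Δφ=-1.2875015, Δλ=-1.5295786 rad; a=sin²(Δφ/2)+cosφ1·cosφ2·sin²(Δλ/2)=0.5041914390; c=2·atan2(√a, √(1-a))=1.579179303; dist=6371·c=10060.951 ≈ 10061.0 km; running total=56393.0 km
Leg 6 bearing: y=sinΔλ·cosφ2=-0.30009281, x=cosφ1·sinφ2-sinφ1·cosφ2·cosΔλ=-0.95387318; θ=atan2(y, x)=-162.5362° <0 so +360° → 197.4638° ≈ 197.5°
Leg 7: φ1=-1.2657390, φ2=-1.0617920, Δφ=0.2039470, Δλ=1.3767995 rad; a=sin²(Δφ/2)+cosφ1·cosφ2·sin²(Δλ/2)=0.0694355750; c=2·atan2(√a, √(1-a))=0.533310357; dist=6371·c=3397.720 ≈ 3397.7 km; running total=59790.7 km
Leg 7 bearing: y=sinΔλ·cosφ2=0.47816690, x=cosφ1·sinφ2-sinφ1·cosφ2·cosΔλ=-0.17266592; θ=atan2(y, x)=109.8546° ≈ 109.9°

Leg 1: dist=13713.2 km, bearing=11.6°
Leg 2: dist=8121.8 km, bearing=82.7°
Leg 3: dist=6766.8 km, bearing=330.5°
Leg 4: dist=11427.2 km, bearing=357.0°
Leg 5: dist=6303.0 km, bearing=259.5°
Leg 6: dist=10061.0 km, bearing=197.5°
Leg 7: dist=3397.7 km, bearing=109.9°
Total: 59790.7 km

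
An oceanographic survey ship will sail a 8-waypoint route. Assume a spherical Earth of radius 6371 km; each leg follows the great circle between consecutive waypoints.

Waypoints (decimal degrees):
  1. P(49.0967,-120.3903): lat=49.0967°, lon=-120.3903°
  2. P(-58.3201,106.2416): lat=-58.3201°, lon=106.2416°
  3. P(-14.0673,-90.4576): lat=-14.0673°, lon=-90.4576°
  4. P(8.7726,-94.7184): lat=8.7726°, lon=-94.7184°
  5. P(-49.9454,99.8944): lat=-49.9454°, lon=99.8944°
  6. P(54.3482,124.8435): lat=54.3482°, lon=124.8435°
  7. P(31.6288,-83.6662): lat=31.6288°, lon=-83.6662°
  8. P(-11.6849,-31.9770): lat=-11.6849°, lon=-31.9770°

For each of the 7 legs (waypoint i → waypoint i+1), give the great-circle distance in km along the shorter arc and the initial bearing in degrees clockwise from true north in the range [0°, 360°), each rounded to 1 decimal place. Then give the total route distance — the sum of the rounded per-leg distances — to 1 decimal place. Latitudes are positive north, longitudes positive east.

Leg 1: φ1=0.8568991, φ2=-1.0178778, Δφ=-1.8747768, Δλ=3.9554728 rad; a=sin²(Δφ/2)+cosφ1·cosφ2·sin²(Δλ/2)=0.9396644560; c=2·atan2(√a, √(1-a))=2.645247476; dist=6371·c=16852.872 ≈ 16852.9 km; running total=16852.9 km
Leg 1 bearing: y=sinΔλ·cosφ2=-0.38177835, x=cosφ1·sinφ2-sinφ1·cosφ2·cosΔλ=-0.28465059; θ=atan2(y, x)=-126.7079° <0 so +360° → 233.2921° ≈ 233.3°
Leg 2: φ1=-1.0178778, φ2=-0.2455207, Δφ=0.7723571, Δλ=-3.4330487 rad; a=sin²(Δφ/2)+cosφ1·cosφ2·sin²(Δλ/2)=0.6405476627; c=2·atan2(√a, √(1-a))=1.855731590; dist=6371·c=11822.866 ≈ 11822.9 km; running total=28675.8 km
Leg 2 bearing: y=sinΔλ·cosφ2=0.27872986, x=cosφ1·sinφ2-sinφ1·cosφ2·cosΔλ=-0.91831099; θ=atan2(y, x)=163.1157° ≈ 163.1°
Leg 3: φ1=-0.2455207, φ2=0.1531108, Δφ=0.3986315, Δλ=-0.0743650 rad; a=sin²(Δφ/2)+cosφ1·cosφ2·sin²(Δλ/2)=0.0405282437; c=2·atan2(√a, √(1-a))=0.405403052; dist=6371·c=2582.823 ≈ 2582.8 km; running total=31258.6 km
Leg 3 bearing: y=sinΔλ·cosφ2=-0.07342730, x=cosφ1·sinφ2-sinφ1·cosφ2·cosΔλ=0.38749355; θ=atan2(y, x)=-10.7299° <0 so +360° → 349.2701° ≈ 349.3°
Leg 4: φ1=0.1531108, φ2=-0.8717117, Δφ=-1.0248224, Δλ=3.3966341 rad; a=sin²(Δφ/2)+cosφ1·cosφ2·sin²(Δλ/2)=0.8660775393; c=2·atan2(√a, √(1-a))=2.392276859; dist=6371·c=15241.196 ≈ 15241.2 km; running total=46499.8 km
Leg 4 bearing: y=sinΔλ·cosφ2=-0.16235011, x=cosφ1·sinφ2-sinφ1·cosφ2·cosΔλ=-0.66150690; θ=atan2(y, x)=-166.2107° <0 so +360° → 193.7893° ≈ 193.8°
Leg 5: φ1=-0.8717117, φ2=0.9485550, Δφ=1.8202667, Δλ=0.4354439 rad; a=sin²(Δφ/2)+cosφ1·cosφ2·sin²(Δλ/2)=0.6409460385; c=2·atan2(√a, √(1-a))=1.856561918; dist=6371·c=11828.156 ≈ 11828.2 km; running total=58328.0 km
Leg 5 bearing: y=sinΔλ·cosφ2=0.24585699, x=cosφ1·sinφ2-sinφ1·cosφ2·cosΔλ=0.92741102; θ=atan2(y, x)=14.8476° ≈ 14.8°
Leg 6: φ1=0.9485550, φ2=0.5520267, Δφ=-0.3965283, Δλ=-3.6391808 rad; a=sin²(Δφ/2)+cosφ1·cosφ2·sin²(Δλ/2)=0.5049879581; c=2·atan2(√a, √(1-a))=1.580772408; dist=6371·c=10071.101 ≈ 10071.1 km; running total=68399.1 km
Leg 6 bearing: y=sinΔλ·cosφ2=0.40640992, x=cosφ1·sinφ2-sinφ1·cosφ2·cosΔλ=0.91363639; θ=atan2(y, x)=23.9808° ≈ 24.0°
Leg 7: φ1=0.5520267, φ2=-0.2039400, Δφ=-0.7559667, Δλ=0.9021467 rad; a=sin²(Δφ/2)+cosφ1·cosφ2·sin²(Δλ/2)=0.2946514821; c=2·atan2(√a, √(1-a))=1.147577911; dist=6371·c=7311.219 ≈ 7311.2 km; running total=75710.3 km
Leg 7 bearing: y=sinΔλ·cosφ2=0.76839842, x=cosφ1·sinφ2-sinφ1·cosφ2·cosΔλ=-0.49080731; θ=atan2(y, x)=122.5680° ≈ 122.6°

Leg 1: dist=16852.9 km, bearing=233.3°
Leg 2: dist=11822.9 km, bearing=163.1°
Leg 3: dist=2582.8 km, bearing=349.3°
Leg 4: dist=15241.2 km, bearing=193.8°
Leg 5: dist=11828.2 km, bearing=14.8°
Leg 6: dist=10071.1 km, bearing=24.0°
Leg 7: dist=7311.2 km, bearing=122.6°
Total: 75710.3 km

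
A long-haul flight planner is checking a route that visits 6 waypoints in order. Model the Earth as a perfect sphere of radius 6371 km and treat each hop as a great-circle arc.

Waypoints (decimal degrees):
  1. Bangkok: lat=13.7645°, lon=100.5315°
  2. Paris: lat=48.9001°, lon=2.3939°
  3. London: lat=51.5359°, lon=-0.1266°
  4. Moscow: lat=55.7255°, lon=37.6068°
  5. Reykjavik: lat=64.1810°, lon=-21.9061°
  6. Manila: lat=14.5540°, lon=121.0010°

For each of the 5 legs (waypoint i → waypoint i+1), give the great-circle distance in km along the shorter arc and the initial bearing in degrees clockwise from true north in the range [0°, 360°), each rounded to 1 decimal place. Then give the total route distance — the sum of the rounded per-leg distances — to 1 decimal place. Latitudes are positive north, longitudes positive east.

Leg 1: dist=9440.3 km, bearing=319.2°
Leg 2: dist=343.6 km, bearing=329.5°
Leg 3: dist=2498.7 km, bearing=64.4°
Leg 4: dist=3306.8 km, bearing=310.8°
Leg 5: dist=10710.1 km, bearing=36.0°
Total: 26299.5 km

Leg 1: φ1=0.2402358, φ2=0.8534677, Δφ=0.6132319, Δλ=-1.7128242 rad; a=sin²(Δφ/2)+cosφ1·cosφ2·sin²(Δλ/2)=0.4555413503; c=2·atan2(√a, √(1-a))=1.481761441; dist=6371·c=9440.302 ≈ 9440.3 km; running total=9440.3 km
Leg 1 bearing: y=sinΔλ·cosφ2=-0.65075482, x=cosφ1·sinφ2-sinφ1·cosφ2·cosΔλ=0.75406358; θ=atan2(y, x)=-40.7941° <0 so +360° → 319.2059° ≈ 319.2°
Leg 2: φ1=0.8534677, φ2=0.8994711, Δφ=0.0460034, Δλ=-0.0439910 rad; a=sin²(Δφ/2)+cosφ1·cosφ2·sin²(Δλ/2)=0.0007267808; c=2·atan2(√a, √(1-a))=0.053924277; dist=6371·c=343.552 ≈ 343.6 km; running total=9783.9 km
Leg 2 bearing: y=sinΔλ·cosφ2=-0.02735465, x=cosφ1·sinφ2-sinφ1·cosφ2·cosΔλ=0.04644064; θ=atan2(y, x)=-30.4991° <0 so +360° → 329.5009° ≈ 329.5°
Leg 3: φ1=0.8994711, φ2=0.9725935, Δφ=0.0731223, Δλ=0.6585721 rad; a=sin²(Δφ/2)+cosφ1·cosφ2·sin²(Δλ/2)=0.0379655822; c=2·atan2(√a, √(1-a))=0.392204113; dist=6371·c=2498.732 ≈ 2498.7 km; running total=12282.6 km
Leg 3 bearing: y=sinΔλ·cosφ2=0.34464624, x=cosφ1·sinφ2-sinφ1·cosφ2·cosΔλ=0.16527480; θ=atan2(y, x)=64.3800° ≈ 64.4°
Leg 4: φ1=0.9725935, φ2=1.1201698, Δφ=0.1475763, Δλ=-1.0386961 rad; a=sin²(Δφ/2)+cosφ1·cosφ2·sin²(Δλ/2)=0.0658521700; c=2·atan2(√a, √(1-a))=0.519040251; dist=6371·c=3306.805 ≈ 3306.8 km; running total=15589.4 km
Leg 4 bearing: y=sinΔλ·cosφ2=-0.37531479, x=cosφ1·sinφ2-sinφ1·cosφ2·cosΔλ=0.32434774; θ=atan2(y, x)=-49.1664° <0 so +360° → 310.8336° ≈ 310.8°
Leg 5: φ1=1.1201698, φ2=0.2540152, Δφ=-0.8661545, Δλ=2.4941994 rad; a=sin²(Δφ/2)+cosφ1·cosφ2·sin²(Δλ/2)=0.5550246415; c=2·atan2(√a, √(1-a))=1.681068961; dist=6371·c=10710.090 ≈ 10710.1 km; running total=26299.5 km
Leg 5 bearing: y=sinΔλ·cosφ2=0.58375612, x=cosφ1·sinφ2-sinφ1·cosφ2·cosΔλ=0.80443642; θ=atan2(y, x)=35.9673° ≈ 36.0°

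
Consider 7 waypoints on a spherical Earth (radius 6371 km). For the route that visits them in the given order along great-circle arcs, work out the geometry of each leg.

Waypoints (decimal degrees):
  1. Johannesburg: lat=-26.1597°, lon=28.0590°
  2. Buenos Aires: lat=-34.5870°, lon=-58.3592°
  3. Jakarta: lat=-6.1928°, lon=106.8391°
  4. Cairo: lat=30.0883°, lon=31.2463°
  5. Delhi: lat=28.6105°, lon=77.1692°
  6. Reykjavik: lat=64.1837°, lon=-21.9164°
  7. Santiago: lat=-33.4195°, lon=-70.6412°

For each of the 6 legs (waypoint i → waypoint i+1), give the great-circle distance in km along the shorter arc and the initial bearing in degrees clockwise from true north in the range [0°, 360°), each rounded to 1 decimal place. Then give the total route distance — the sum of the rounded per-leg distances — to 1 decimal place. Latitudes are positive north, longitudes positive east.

Leg 1: φ1=-0.4565729, φ2=-0.6036570, Δφ=-0.1470841, Δλ=-1.5082821 rad; a=sin²(Δφ/2)+cosφ1·cosφ2·sin²(Δλ/2)=0.3517852297; c=2·atan2(√a, √(1-a))=1.269844340; dist=6371·c=8090.178 ≈ 8090.2 km; running total=8090.2 km
Leg 1 bearing: y=sinΔλ·cosφ2=-0.82165704, x=cosφ1·sinφ2-sinφ1·cosφ2·cosΔλ=-0.48683594; θ=atan2(y, x)=-120.6470° <0 so +360° → 239.3530° ≈ 239.4°
Leg 2: φ1=-0.6036570, φ2=-0.1080847, Δφ=0.4955723, Δλ=2.8832543 rad; a=sin²(Δφ/2)+cosφ1·cosφ2·sin²(Δλ/2)=0.8650327043; c=2·atan2(√a, √(1-a))=2.389213986; dist=6371·c=15221.682 ≈ 15221.7 km; running total=23311.9 km
Leg 2 bearing: y=sinΔλ·cosφ2=0.25398363, x=cosφ1·sinφ2-sinφ1·cosφ2·cosΔλ=-0.63442637; θ=atan2(y, x)=158.1820° ≈ 158.2°
Leg 3: φ1=-0.1080847, φ2=0.5251399, Δφ=0.6332247, Δλ=-1.3193433 rad; a=sin²(Δφ/2)+cosφ1·cosφ2·sin²(Δλ/2)=0.4200261142; c=2·atan2(√a, √(1-a))=1.410158584; dist=6371·c=8984.120 ≈ 8984.1 km; running total=32296.0 km
Leg 3 bearing: y=sinΔλ·cosφ2=-0.83804323, x=cosφ1·sinφ2-sinφ1·cosφ2·cosΔλ=0.52163230; θ=atan2(y, x)=-58.1002° <0 so +360° → 301.8998° ≈ 301.9°
Leg 4: φ1=0.5251399, φ2=0.4993474, Δφ=-0.0257925, Δλ=0.8015058 rad; a=sin²(Δφ/2)+cosφ1·cosφ2·sin²(Δλ/2)=0.1157679901; c=2·atan2(√a, √(1-a))=0.694359018; dist=6371·c=4423.761 ≈ 4423.8 km; running total=36719.8 km
Leg 4 bearing: y=sinΔλ·cosφ2=0.63068379, x=cosφ1·sinφ2-sinφ1·cosφ2·cosΔλ=0.10817122; θ=atan2(y, x)=80.2677° ≈ 80.3°
Leg 5: φ1=0.4993474, φ2=1.1202169, Δφ=0.6208695, Δλ=-1.7293700 rad; a=sin²(Δφ/2)+cosφ1·cosφ2·sin²(Δλ/2)=0.3146550311; c=2·atan2(√a, √(1-a))=1.191044554; dist=6371·c=7588.145 ≈ 7588.1 km; running total=44307.9 km
Leg 5 bearing: y=sinΔλ·cosφ2=-0.43002338, x=cosφ1·sinφ2-sinφ1·cosφ2·cosΔλ=0.82320645; θ=atan2(y, x)=-27.5815° <0 so +360° → 332.4185° ≈ 332.4°
Leg 6: φ1=1.1202169, φ2=-0.5832803, Δφ=-1.7034972, Δλ=-0.8504082 rad; a=sin²(Δφ/2)+cosφ1·cosφ2·sin²(Δλ/2)=0.6280069547; c=2·atan2(√a, √(1-a))=1.829692749; dist=6371·c=11656.973 ≈ 11657.0 km; running total=55964.9 km
Leg 6 bearing: y=sinΔλ·cosφ2=-0.62728885, x=cosφ1·sinφ2-sinφ1·cosφ2·cosΔλ=-0.73550362; θ=atan2(y, x)=-139.5401° <0 so +360° → 220.4599° ≈ 220.5°

Leg 1: dist=8090.2 km, bearing=239.4°
Leg 2: dist=15221.7 km, bearing=158.2°
Leg 3: dist=8984.1 km, bearing=301.9°
Leg 4: dist=4423.8 km, bearing=80.3°
Leg 5: dist=7588.1 km, bearing=332.4°
Leg 6: dist=11657.0 km, bearing=220.5°
Total: 55964.9 km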